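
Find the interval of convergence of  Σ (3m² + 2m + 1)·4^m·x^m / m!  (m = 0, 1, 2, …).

By the ratio test, |a_{m+1}/a_m| = (3(m+1)² + 2(m+1) + 1)/(3m² + 2m + 1) · 4 · 1/(m+1) → 0.
Since the limit is 0 < 1 for every x, the series converges on all of ℝ and R = ∞.

(−∞, ∞)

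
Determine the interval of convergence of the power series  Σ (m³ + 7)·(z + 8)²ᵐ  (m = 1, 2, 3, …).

By the ratio test, |a_{m+1}/a_m| = ((m+1)³ + 7)/(m³ + 7) → 1.
Writing y = (z + 8)², the series in y has radius 1, so |z + 8| < √(1) = 1 and R = 1.
Check z = -7: the terms do not tend to 0, so the series diverges.
At z = -9: the terms have absolute value of order m³, which does not tend to 0, so the series diverges by the divergence test.

(-9, -7)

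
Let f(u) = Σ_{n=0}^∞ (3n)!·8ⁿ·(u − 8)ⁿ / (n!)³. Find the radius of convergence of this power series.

R = 1/216

Ratio test: |a_{n+1}/a_n| = (3n+1)·(3n+2)·(3n+3)/(n+1)³ · 8 → 216 as n → ∞.
Convergence for |u − 8| · 216 < 1, i.e. |u − 8| < 1/216. So R = 1/216.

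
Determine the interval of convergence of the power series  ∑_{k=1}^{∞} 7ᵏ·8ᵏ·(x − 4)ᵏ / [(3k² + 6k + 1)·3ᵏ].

The ratio of consecutive coefficients is [(3k² + 6k + 1)/(3(k+1)² + 6(k+1) + 1)] · 7·8/3 → 56/3.
The series converges when 56/3 · |x − 4| < 1, giving R = 3/56.
When x = 227/56, the terms are on the order of 1/k², so the series converges absolutely by comparison with the p-series (p = 2 > 1).
At x = 221/56: absolute convergence follows by limit comparison with Σ 1/k².

[221/56, 227/56]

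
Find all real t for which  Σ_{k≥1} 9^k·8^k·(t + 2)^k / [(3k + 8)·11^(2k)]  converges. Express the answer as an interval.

[-265/72, -23/72)

The ratio of consecutive coefficients is [(3k + 8)/(3(k+1) + 8)] · 9·8/121 → 72/121.
Convergence for |t + 2| · 72/121 < 1, i.e. |t + 2| < 121/72. So R = 121/72.
When t = -23/72, comparison with the harmonic series Σ 1/k shows the series diverges.
Endpoint t = -265/72: an alternating series whose terms decrease to 0 in absolute value, so it converges by the Leibniz criterion.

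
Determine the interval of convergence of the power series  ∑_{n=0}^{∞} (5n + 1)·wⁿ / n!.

The ratio of consecutive coefficients is (5(n+1) + 1)/(5n + 1) · 1/(n+1) → 0.
Since the limit is 0 < 1 for every w, the series converges on all of ℝ and R = ∞.

(−∞, ∞)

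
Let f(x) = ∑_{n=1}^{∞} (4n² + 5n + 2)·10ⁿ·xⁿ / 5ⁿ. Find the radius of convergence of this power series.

By the ratio test, |a_{n+1}/a_n| = [(4(n+1)² + 5(n+1) + 2)/(4n² + 5n + 2)] · 10/5 → 2.
Convergence for |x| · 2 < 1, i.e. |x| < 1/2. So R = 1/2.

R = 1/2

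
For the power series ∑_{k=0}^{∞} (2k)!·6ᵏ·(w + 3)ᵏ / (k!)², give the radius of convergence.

R = 1/24

Apply the ratio test: |a_{k+1}| / |a_k| = (2k+1)·(2k+2)/(k+1)² · 6, which tends to 24 as k → ∞.
Hence the series converges for |w + 3| < 1/(24) = 1/24, so the radius of convergence is 1/24.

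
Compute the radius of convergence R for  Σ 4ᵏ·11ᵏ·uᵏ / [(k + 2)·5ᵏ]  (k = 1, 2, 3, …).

Ratio test: |a_{k+1}/a_k| = [(k + 2)/((k+1) + 2)] · 4·11/5 → 44/5 as k → ∞.
Convergence for |u| · 44/5 < 1, i.e. |u| < 5/44. So R = 5/44.

R = 5/44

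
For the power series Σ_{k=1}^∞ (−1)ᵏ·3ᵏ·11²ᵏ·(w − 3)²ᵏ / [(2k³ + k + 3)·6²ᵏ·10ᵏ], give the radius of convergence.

Apply the ratio test: |a_{k+1}| / |a_k| = [(2k³ + k + 3)/(2(k+1)³ + (k+1) + 3)] · 3·121/(36·10), which tends to 121/120 as k → ∞.
Successive powers of (w − 3) differ by 2, so the series converges when |w − 3|² · 121/120 < 1, i.e. |w − 3| < √(120/121). So R = 2√30/11.

R = 2√30/11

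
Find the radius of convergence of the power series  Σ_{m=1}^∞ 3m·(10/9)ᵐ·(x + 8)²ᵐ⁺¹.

R = 3√10/10

By the ratio test, |a_{m+1}/a_m| = [3(m+1)/3m] · 10/9 → 10/9.
Writing y = (x + 8)², the series in y has radius 9/10, so |x + 8| < √(9/10) and R = 3√10/10.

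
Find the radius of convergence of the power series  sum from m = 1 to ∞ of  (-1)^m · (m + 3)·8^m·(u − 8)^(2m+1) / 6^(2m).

By the ratio test, |a_{m+1}/a_m| = [((m+1) + 3)/(m + 3)] · 8/36 → 2/9.
Writing y = (u − 8)², the series in y has radius 9/2, so |u − 8| < √(9/2) and R = 3√2/2.

R = 3√2/2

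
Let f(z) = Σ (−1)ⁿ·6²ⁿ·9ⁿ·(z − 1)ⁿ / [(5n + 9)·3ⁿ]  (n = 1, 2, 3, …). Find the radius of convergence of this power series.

Ratio test: |a_{n+1}/a_n| = [(5n + 9)/(5(n+1) + 9)] · 36·9/3 → 108 as n → ∞.
Convergence for |z − 1| · 108 < 1, i.e. |z − 1| < 1/108. So R = 1/108.

R = 1/108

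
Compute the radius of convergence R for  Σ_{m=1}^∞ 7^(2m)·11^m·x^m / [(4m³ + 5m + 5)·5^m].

Ratio test: |a_{m+1}/a_m| = [(4m³ + 5m + 5)/(4(m+1)³ + 5(m+1) + 5)] · 49·11/5 → 539/5 as m → ∞.
The series converges when 539/5 · |x| < 1, giving R = 5/539.

R = 5/539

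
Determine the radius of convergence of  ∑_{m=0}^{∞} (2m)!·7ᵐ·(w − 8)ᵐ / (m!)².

R = 1/28

The ratio of consecutive coefficients is (2m+1)·(2m+2)/(m+1)² · 7 → 28.
The series converges when 28 · |w − 8| < 1, giving R = 1/28.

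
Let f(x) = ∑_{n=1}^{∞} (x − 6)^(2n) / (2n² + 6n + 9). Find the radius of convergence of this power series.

By the ratio test, |a_{n+1}/a_n| = (2n² + 6n + 9)/(2(n+1)² + 6(n+1) + 9) → 1.
Since the exponent of (x − 6) increases by 2 each term, convergence requires |x − 6|² < 1, hence R = 1.

R = 1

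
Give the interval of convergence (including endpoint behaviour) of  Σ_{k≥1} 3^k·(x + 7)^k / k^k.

By the Cauchy root test, |a_k|^(1/k) = 3/k → 0.
The limit is 0 for every x, so R = ∞.

(−∞, ∞)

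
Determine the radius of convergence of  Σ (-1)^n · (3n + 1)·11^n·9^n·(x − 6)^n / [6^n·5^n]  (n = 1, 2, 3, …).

Ratio test: |a_{n+1}/a_n| = [(3(n+1) + 1)/(3n + 1)] · 11·9/(6·5) → 33/10 as n → ∞.
Hence the series converges for |x − 6| < 1/(33/10) = 10/33, so the radius of convergence is 10/33.

R = 10/33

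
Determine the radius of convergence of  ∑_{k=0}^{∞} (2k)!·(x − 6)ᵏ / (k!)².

Ratio test: |a_{k+1}/a_k| = (2k+1)·(2k+2)/(k+1)² → 4 as k → ∞.
Convergence for |x − 6| · 4 < 1, i.e. |x − 6| < 1/4. So R = 1/4.

R = 1/4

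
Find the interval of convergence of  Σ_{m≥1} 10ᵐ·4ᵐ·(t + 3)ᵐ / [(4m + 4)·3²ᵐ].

Ratio test: |a_{m+1}/a_m| = [(4m + 4)/(4(m+1) + 4)] · 10·4/9 → 40/9 as m → ∞.
The series converges when 40/9 · |t + 3| < 1, giving R = 9/40.
When t = -111/40, the terms behave like c/m; limit comparison with the harmonic series gives divergence.
At t = -129/40: an alternating series whose terms decrease to 0 in absolute value, so it converges by the Leibniz criterion.

[-129/40, -111/40)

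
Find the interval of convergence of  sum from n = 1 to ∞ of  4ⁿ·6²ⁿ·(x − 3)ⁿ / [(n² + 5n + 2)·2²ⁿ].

Ratio test: |a_{n+1}/a_n| = [(n² + 5n + 2)/((n+1)² + 5(n+1) + 2)] · 4·36/4 → 36 as n → ∞.
The series converges when 36 · |x − 3| < 1, giving R = 1/36.
Endpoint x = 109/36: the terms are on the order of 1/n², so the series converges absolutely by comparison with the p-series (p = 2 > 1).
Check x = 107/36: the terms are on the order of 1/n², so the series converges absolutely by comparison with the p-series (p = 2 > 1).

[107/36, 109/36]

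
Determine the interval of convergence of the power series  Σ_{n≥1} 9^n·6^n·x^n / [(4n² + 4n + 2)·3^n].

The ratio of consecutive coefficients is [(4n² + 4n + 2)/(4(n+1)² + 4(n+1) + 2)] · 9·6/3 → 18.
Convergence for |x| · 18 < 1, i.e. |x| < 1/18. So R = 1/18.
Endpoint x = 1/18: the series is dominated by a constant times Σ 1/n², which converges (p = 2 > 1).
Check x = -1/18: the series is dominated by a constant times Σ 1/n², which converges (p = 2 > 1).

[-1/18, 1/18]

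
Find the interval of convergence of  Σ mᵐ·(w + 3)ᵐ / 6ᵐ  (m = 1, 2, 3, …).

Applying the root test, |a_m|^(1/m) = m/6 → ∞.
The root grows without bound, so R = 0 (convergence only at w = -3).

{-3}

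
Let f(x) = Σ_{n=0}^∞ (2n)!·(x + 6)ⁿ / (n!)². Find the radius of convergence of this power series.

By the ratio test, |a_{n+1}/a_n| = (2n+1)·(2n+2)/(n+1)² → 4.
Convergence for |x + 6| · 4 < 1, i.e. |x + 6| < 1/4. So R = 1/4.

R = 1/4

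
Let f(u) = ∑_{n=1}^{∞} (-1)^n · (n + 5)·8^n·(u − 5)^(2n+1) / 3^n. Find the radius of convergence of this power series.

The ratio of consecutive coefficients is [((n+1) + 5)/(n + 5)] · 8/3 → 8/3.
Writing y = (u − 5)², the series in y has radius 3/8, so |u − 5| < √(3/8) and R = √6/4.

R = √6/4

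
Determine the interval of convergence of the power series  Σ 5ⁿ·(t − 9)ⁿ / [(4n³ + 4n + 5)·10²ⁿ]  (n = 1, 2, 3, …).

Ratio test: |a_{n+1}/a_n| = [(4n³ + 4n + 5)/(4(n+1)³ + 4(n+1) + 5)] · 5/100 → 1/20 as n → ∞.
Thus R = 1/(1/20) = 20.
At t = 29: the series is dominated by a constant times Σ 1/n³, which converges (p = 3 > 1).
Endpoint t = -11: absolute convergence follows by limit comparison with Σ 1/n³.

[-11, 29]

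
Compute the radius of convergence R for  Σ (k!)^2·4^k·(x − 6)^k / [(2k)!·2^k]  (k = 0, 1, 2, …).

R = 2

Apply the ratio test: |a_{k+1}| / |a_k| = (k+1)²/[(2k+1)·(2k+2)] · 4/2, which tends to 1/2 as k → ∞.
Thus R = 1/(1/2) = 2.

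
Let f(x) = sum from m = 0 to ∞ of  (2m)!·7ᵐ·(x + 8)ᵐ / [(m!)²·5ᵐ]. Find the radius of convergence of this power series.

R = 5/28

Ratio test: |a_{m+1}/a_m| = (2m+1)·(2m+2)/(m+1)² · 7/5 → 28/5 as m → ∞.
Convergence for |x + 8| · 28/5 < 1, i.e. |x + 8| < 5/28. So R = 5/28.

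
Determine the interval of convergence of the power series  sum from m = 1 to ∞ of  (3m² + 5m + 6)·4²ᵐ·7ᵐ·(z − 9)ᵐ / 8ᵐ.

(125/14, 127/14)

Apply the ratio test: |a_{m+1}| / |a_m| = [(3(m+1)² + 5(m+1) + 6)/(3m² + 5m + 6)] · 16·7/8, which tends to 14 as m → ∞.
Hence the series converges for |z − 9| < 1/(14) = 1/14, so the radius of convergence is 1/14.
Endpoint z = 127/14: the terms do not tend to 0, so the series diverges.
Check z = 125/14: the terms do not tend to 0, so the series diverges.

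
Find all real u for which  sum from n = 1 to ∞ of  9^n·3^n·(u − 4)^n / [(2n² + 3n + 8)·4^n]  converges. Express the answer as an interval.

The ratio of consecutive coefficients is [(2n² + 3n + 8)/(2(n+1)² + 3(n+1) + 8)] · 9·3/4 → 27/4.
Hence the series converges for |u − 4| < 1/(27/4) = 4/27, so the radius of convergence is 4/27.
When u = 112/27, absolute convergence follows by limit comparison with Σ 1/n².
At u = 104/27: the series is dominated by a constant times Σ 1/n², which converges (p = 2 > 1).

[104/27, 112/27]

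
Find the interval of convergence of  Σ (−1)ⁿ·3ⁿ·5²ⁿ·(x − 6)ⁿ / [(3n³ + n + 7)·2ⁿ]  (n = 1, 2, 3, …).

[448/75, 452/75]

Apply the ratio test: |a_{n+1}| / |a_n| = [(3n³ + n + 7)/(3(n+1)³ + (n+1) + 7)] · 3·25/2, which tends to 75/2 as n → ∞.
Thus R = 1/(75/2) = 2/75.
At x = 452/75: absolute convergence follows by limit comparison with Σ 1/n³.
When x = 448/75, the terms are on the order of 1/n³, so the series converges absolutely by comparison with the p-series (p = 3 > 1).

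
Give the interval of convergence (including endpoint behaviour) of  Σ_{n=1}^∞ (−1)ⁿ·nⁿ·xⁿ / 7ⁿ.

Root test: |a_n|^(1/n) = n/7 → ∞.
Since the n-th root of |a_n| is unbounded, the series converges only at x = 0; R = 0.

{0}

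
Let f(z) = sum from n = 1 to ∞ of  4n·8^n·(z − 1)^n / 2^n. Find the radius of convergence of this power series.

R = 1/4

By the ratio test, |a_{n+1}/a_n| = [4(n+1)/4n] · 8/2 → 4.
Thus R = 1/(4) = 1/4.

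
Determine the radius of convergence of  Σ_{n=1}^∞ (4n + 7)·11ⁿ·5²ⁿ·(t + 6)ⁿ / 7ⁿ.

By the ratio test, |a_{n+1}/a_n| = [(4(n+1) + 7)/(4n + 7)] · 11·25/7 → 275/7.
The series converges when 275/7 · |t + 6| < 1, giving R = 7/275.

R = 7/275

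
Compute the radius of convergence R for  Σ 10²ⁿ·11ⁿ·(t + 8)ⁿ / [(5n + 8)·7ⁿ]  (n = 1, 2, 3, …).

Apply the ratio test: |a_{n+1}| / |a_n| = [(5n + 8)/(5(n+1) + 8)] · 100·11/7, which tends to 1100/7 as n → ∞.
Thus R = 1/(1100/7) = 7/1100.

R = 7/1100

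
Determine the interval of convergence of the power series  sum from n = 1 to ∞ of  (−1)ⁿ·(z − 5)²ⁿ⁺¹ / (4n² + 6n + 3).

Apply the ratio test: |a_{n+1}| / |a_n| = (4n² + 6n + 3)/(4(n+1)² + 6(n+1) + 3), which tends to 1 as n → ∞.
Since the exponent of (z − 5) increases by 2 each term, convergence requires |z − 5|² < 1, hence R = 1.
When z = 6, absolute convergence follows by limit comparison with Σ 1/n².
Check z = 4: absolute convergence follows by limit comparison with Σ 1/n².

[4, 6]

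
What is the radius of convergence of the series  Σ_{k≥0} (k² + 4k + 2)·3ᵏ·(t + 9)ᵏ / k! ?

R = ∞

Ratio test: |a_{k+1}/a_k| = ((k+1)² + 4(k+1) + 2)/(k² + 4k + 2) · 3 · 1/(k+1) → 0 as k → ∞.
The ratio tends to 0 regardless of t, hence R = ∞.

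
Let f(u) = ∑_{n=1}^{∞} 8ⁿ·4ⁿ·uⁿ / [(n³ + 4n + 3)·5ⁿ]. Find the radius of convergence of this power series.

R = 5/32

Ratio test: |a_{n+1}/a_n| = [(n³ + 4n + 3)/((n+1)³ + 4(n+1) + 3)] · 8·4/5 → 32/5 as n → ∞.
Thus R = 1/(32/5) = 5/32.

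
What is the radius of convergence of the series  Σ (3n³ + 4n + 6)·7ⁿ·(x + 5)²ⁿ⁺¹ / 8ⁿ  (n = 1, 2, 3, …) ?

By the ratio test, |a_{n+1}/a_n| = [(3(n+1)³ + 4(n+1) + 6)/(3n³ + 4n + 6)] · 7/8 → 7/8.
Writing y = (x + 5)², the series in y has radius 8/7, so |x + 5| < √(8/7) and R = 2√14/7.

R = 2√14/7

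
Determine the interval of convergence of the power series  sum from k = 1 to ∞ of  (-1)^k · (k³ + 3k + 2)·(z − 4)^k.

Ratio test: |a_{k+1}/a_k| = ((k+1)³ + 3(k+1) + 2)/(k³ + 3k + 2) → 1 as k → ∞.
Hence R = 1.
When z = 5, the terms have absolute value of order k³, which does not tend to 0, so the series diverges by the divergence test.
Endpoint z = 3: the terms do not tend to 0, so the series diverges.

(3, 5)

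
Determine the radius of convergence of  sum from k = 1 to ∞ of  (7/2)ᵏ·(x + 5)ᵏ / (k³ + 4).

Ratio test: |a_{k+1}/a_k| = [(k³ + 4)/((k+1)³ + 4)] · 7/2 → 7/2 as k → ∞.
Convergence for |x + 5| · 7/2 < 1, i.e. |x + 5| < 2/7. So R = 2/7.

R = 2/7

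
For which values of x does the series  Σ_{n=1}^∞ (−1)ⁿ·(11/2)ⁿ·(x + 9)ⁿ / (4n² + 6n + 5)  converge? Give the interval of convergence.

The ratio of consecutive coefficients is [(4n² + 6n + 5)/(4(n+1)² + 6(n+1) + 5)] · 11/2 → 11/2.
Thus R = 1/(11/2) = 2/11.
At x = -97/11: absolute convergence follows by limit comparison with Σ 1/n².
When x = -101/11, the series is dominated by a constant times Σ 1/n², which converges (p = 2 > 1).

[-101/11, -97/11]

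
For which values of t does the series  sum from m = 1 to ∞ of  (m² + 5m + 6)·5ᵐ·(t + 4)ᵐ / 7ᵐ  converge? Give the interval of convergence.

(-27/5, -13/5)

The ratio of consecutive coefficients is [((m+1)² + 5(m+1) + 6)/(m² + 5m + 6)] · 5/7 → 5/7.
The series converges when 5/7 · |t + 4| < 1, giving R = 7/5.
Endpoint t = -13/5: the terms have absolute value of order m², which does not tend to 0, so the series diverges by the divergence test.
At t = -27/5: the terms have absolute value of order m², which does not tend to 0, so the series diverges by the divergence test.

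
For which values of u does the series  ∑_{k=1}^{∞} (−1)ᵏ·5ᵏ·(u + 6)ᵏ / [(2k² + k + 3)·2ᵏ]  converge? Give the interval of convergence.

By the ratio test, |a_{k+1}/a_k| = [(2k² + k + 3)/(2(k+1)² + (k+1) + 3)] · 5/2 → 5/2.
Hence the series converges for |u + 6| < 1/(5/2) = 2/5, so the radius of convergence is 2/5.
At u = -28/5: the terms are on the order of 1/k², so the series converges absolutely by comparison with the p-series (p = 2 > 1).
When u = -32/5, the series is dominated by a constant times Σ 1/k², which converges (p = 2 > 1).

[-32/5, -28/5]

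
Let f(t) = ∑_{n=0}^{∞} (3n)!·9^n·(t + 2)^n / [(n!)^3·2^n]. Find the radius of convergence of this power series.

R = 2/243

Apply the ratio test: |a_{n+1}| / |a_n| = (3n+1)·(3n+2)·(3n+3)/(n+1)³ · 9/2, which tends to 243/2 as n → ∞.
The series converges when 243/2 · |t + 2| < 1, giving R = 2/243.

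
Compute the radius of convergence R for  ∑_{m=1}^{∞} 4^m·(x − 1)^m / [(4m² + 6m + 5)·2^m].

Ratio test: |a_{m+1}/a_m| = [(4m² + 6m + 5)/(4(m+1)² + 6(m+1) + 5)] · 4/2 → 2 as m → ∞.
Thus R = 1/(2) = 1/2.

R = 1/2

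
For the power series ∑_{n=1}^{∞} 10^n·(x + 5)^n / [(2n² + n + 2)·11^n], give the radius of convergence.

The ratio of consecutive coefficients is [(2n² + n + 2)/(2(n+1)² + (n+1) + 2)] · 10/11 → 10/11.
The series converges when 10/11 · |x + 5| < 1, giving R = 11/10.

R = 11/10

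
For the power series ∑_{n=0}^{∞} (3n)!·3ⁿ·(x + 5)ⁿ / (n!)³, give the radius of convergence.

R = 1/81

Ratio test: |a_{n+1}/a_n| = (3n+1)·(3n+2)·(3n+3)/(n+1)³ · 3 → 81 as n → ∞.
Thus R = 1/(81) = 1/81.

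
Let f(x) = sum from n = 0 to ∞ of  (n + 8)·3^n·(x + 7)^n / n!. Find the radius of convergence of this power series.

Ratio test: |a_{n+1}/a_n| = ((n+1) + 8)/(n + 8) · 3 · 1/(n+1) → 0 as n → ∞.
Since the limit is 0 < 1 for every x, the series converges on all of ℝ and R = ∞.

R = ∞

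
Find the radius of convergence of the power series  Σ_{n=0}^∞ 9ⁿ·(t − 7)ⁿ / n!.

R = ∞

Ratio test: |a_{n+1}/a_n| = 9 · 1/(n+1) → 0 as n → ∞.
The ratio tends to 0 regardless of t, hence R = ∞.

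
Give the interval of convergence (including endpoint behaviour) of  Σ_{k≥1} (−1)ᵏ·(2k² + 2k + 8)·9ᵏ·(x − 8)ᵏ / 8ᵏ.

(64/9, 80/9)

The ratio of consecutive coefficients is [(2(k+1)² + 2(k+1) + 8)/(2k² + 2k + 8)] · 9/8 → 9/8.
Hence the series converges for |x − 8| < 1/(9/8) = 8/9, so the radius of convergence is 8/9.
When x = 80/9, the terms do not tend to 0, so the series diverges.
Check x = 64/9: the terms have absolute value of order k², which does not tend to 0, so the series diverges by the divergence test.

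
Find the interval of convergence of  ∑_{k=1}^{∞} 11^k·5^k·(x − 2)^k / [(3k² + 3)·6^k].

[104/55, 116/55]

The ratio of consecutive coefficients is [(3k² + 3)/(3(k+1)² + 3)] · 11·5/6 → 55/6.
Convergence for |x − 2| · 55/6 < 1, i.e. |x − 2| < 6/55. So R = 6/55.
When x = 116/55, absolute convergence follows by limit comparison with Σ 1/k².
Endpoint x = 104/55: the terms are on the order of 1/k², so the series converges absolutely by comparison with the p-series (p = 2 > 1).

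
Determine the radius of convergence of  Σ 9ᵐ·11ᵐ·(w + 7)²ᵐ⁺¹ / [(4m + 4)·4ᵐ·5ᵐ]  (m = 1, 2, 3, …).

Ratio test: |a_{m+1}/a_m| = [(4m + 4)/(4(m+1) + 4)] · 9·11/(4·5) → 99/20 as m → ∞.
Since the exponent of (w + 7) increases by 2 each term, convergence requires |w + 7|² < 20/99, hence R = 2√55/33.

R = 2√55/33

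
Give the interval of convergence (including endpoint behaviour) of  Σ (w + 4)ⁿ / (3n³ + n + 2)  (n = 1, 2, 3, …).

Apply the ratio test: |a_{n+1}| / |a_n| = (3n³ + n + 2)/(3(n+1)³ + (n+1) + 2), which tends to 1 as n → ∞.
Hence R = 1.
When w = -3, absolute convergence follows by limit comparison with Σ 1/n³.
Check w = -5: the terms are on the order of 1/n³, so the series converges absolutely by comparison with the p-series (p = 3 > 1).

[-5, -3]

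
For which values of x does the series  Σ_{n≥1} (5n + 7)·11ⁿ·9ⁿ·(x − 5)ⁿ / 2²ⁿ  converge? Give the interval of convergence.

Apply the ratio test: |a_{n+1}| / |a_n| = [(5(n+1) + 7)/(5n + 7)] · 11·9/4, which tends to 99/4 as n → ∞.
The series converges when 99/4 · |x − 5| < 1, giving R = 4/99.
At x = 499/99: the terms do not tend to 0, so the series diverges.
Check x = 491/99: the n-th term does not approach 0; divergence by the term test.

(491/99, 499/99)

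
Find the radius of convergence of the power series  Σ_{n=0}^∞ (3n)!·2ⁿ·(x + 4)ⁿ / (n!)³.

Ratio test: |a_{n+1}/a_n| = (3n+1)·(3n+2)·(3n+3)/(n+1)³ · 2 → 54 as n → ∞.
Hence the series converges for |x + 4| < 1/(54) = 1/54, so the radius of convergence is 1/54.

R = 1/54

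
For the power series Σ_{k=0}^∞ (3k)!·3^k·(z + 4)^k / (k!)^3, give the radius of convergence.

Ratio test: |a_{k+1}/a_k| = (3k+1)·(3k+2)·(3k+3)/(k+1)³ · 3 → 81 as k → ∞.
Convergence for |z + 4| · 81 < 1, i.e. |z + 4| < 1/81. So R = 1/81.

R = 1/81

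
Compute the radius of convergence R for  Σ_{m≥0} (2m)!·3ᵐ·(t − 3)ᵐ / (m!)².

R = 1/12

Apply the ratio test: |a_{m+1}| / |a_m| = (2m+1)·(2m+2)/(m+1)² · 3, which tends to 12 as m → ∞.
Hence the series converges for |t − 3| < 1/(12) = 1/12, so the radius of convergence is 1/12.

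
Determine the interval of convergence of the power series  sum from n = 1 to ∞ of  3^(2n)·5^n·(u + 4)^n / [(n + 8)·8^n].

[-188/45, -172/45)

The ratio of consecutive coefficients is [(n + 8)/((n+1) + 8)] · 9·5/8 → 45/8.
Hence the series converges for |u + 4| < 1/(45/8) = 8/45, so the radius of convergence is 8/45.
At u = -172/45: comparison with the harmonic series Σ 1/n shows the series diverges.
Check u = -188/45: an alternating series whose terms decrease to 0 in absolute value, so it converges by the Leibniz criterion.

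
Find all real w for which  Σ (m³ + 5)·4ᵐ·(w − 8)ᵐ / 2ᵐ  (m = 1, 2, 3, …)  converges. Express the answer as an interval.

(15/2, 17/2)

Apply the ratio test: |a_{m+1}| / |a_m| = [((m+1)³ + 5)/(m³ + 5)] · 4/2, which tends to 2 as m → ∞.
Convergence for |w − 8| · 2 < 1, i.e. |w − 8| < 1/2. So R = 1/2.
Check w = 17/2: the m-th term does not approach 0; divergence by the term test.
When w = 15/2, the m-th term does not approach 0; divergence by the term test.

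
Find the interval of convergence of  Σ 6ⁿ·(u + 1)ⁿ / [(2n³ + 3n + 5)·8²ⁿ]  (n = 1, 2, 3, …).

Apply the ratio test: |a_{n+1}| / |a_n| = [(2n³ + 3n + 5)/(2(n+1)³ + 3(n+1) + 5)] · 6/64, which tends to 3/32 as n → ∞.
The series converges when 3/32 · |u + 1| < 1, giving R = 32/3.
Endpoint u = 29/3: the terms are on the order of 1/n³, so the series converges absolutely by comparison with the p-series (p = 3 > 1).
At u = -35/3: the series is dominated by a constant times Σ 1/n³, which converges (p = 3 > 1).

[-35/3, 29/3]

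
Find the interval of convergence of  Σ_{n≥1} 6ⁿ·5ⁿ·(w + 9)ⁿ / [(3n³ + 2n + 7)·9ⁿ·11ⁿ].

[-123/10, -57/10]

The ratio of consecutive coefficients is [(3n³ + 2n + 7)/(3(n+1)³ + 2(n+1) + 7)] · 6·5/(9·11) → 10/33.
The series converges when 10/33 · |w + 9| < 1, giving R = 33/10.
Endpoint w = -57/10: the terms are on the order of 1/n³, so the series converges absolutely by comparison with the p-series (p = 3 > 1).
When w = -123/10, the series is dominated by a constant times Σ 1/n³, which converges (p = 3 > 1).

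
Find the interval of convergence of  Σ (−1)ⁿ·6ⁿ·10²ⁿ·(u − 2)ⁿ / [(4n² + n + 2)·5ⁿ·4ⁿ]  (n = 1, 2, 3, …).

By the ratio test, |a_{n+1}/a_n| = [(4n² + n + 2)/(4(n+1)² + (n+1) + 2)] · 6·100/(5·4) → 30.
Convergence for |u − 2| · 30 < 1, i.e. |u − 2| < 1/30. So R = 1/30.
Endpoint u = 61/30: absolute convergence follows by limit comparison with Σ 1/n².
Endpoint u = 59/30: absolute convergence follows by limit comparison with Σ 1/n².

[59/30, 61/30]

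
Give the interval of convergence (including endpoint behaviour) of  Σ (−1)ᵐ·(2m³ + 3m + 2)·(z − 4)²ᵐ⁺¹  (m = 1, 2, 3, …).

Apply the ratio test: |a_{m+1}| / |a_m| = (2(m+1)³ + 3(m+1) + 2)/(2m³ + 3m + 2), which tends to 1 as m → ∞.
Writing y = (z − 4)², the series in y has radius 1, so |z − 4| < √(1) = 1 and R = 1.
Endpoint z = 5: the m-th term does not approach 0; divergence by the term test.
Endpoint z = 3: the m-th term does not approach 0; divergence by the term test.

(3, 5)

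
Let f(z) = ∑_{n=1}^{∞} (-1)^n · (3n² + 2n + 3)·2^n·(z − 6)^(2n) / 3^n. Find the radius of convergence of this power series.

By the ratio test, |a_{n+1}/a_n| = [(3(n+1)² + 2(n+1) + 3)/(3n² + 2n + 3)] · 2/3 → 2/3.
Successive powers of (z − 6) differ by 2, so the series converges when |z − 6|² · 2/3 < 1, i.e. |z − 6| < √(3/2). So R = √6/2.

R = √6/2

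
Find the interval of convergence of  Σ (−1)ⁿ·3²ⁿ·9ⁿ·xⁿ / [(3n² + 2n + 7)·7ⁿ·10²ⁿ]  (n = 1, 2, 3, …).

[-700/81, 700/81]

Ratio test: |a_{n+1}/a_n| = [(3n² + 2n + 7)/(3(n+1)² + 2(n+1) + 7)] · 9·9/(7·100) → 81/700 as n → ∞.
Convergence for |x| · 81/700 < 1, i.e. |x| < 700/81. So R = 700/81.
When x = 700/81, the terms are on the order of 1/n², so the series converges absolutely by comparison with the p-series (p = 2 > 1).
When x = -700/81, the series is dominated by a constant times Σ 1/n², which converges (p = 2 > 1).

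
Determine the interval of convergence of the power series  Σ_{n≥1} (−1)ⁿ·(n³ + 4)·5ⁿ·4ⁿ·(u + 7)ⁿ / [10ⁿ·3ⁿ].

The ratio of consecutive coefficients is [((n+1)³ + 4)/(n³ + 4)] · 5·4/(10·3) → 2/3.
Hence the series converges for |u + 7| < 1/(2/3) = 3/2, so the radius of convergence is 3/2.
When u = -11/2, the n-th term does not approach 0; divergence by the term test.
Endpoint u = -17/2: the terms have absolute value of order n³, which does not tend to 0, so the series diverges by the divergence test.

(-17/2, -11/2)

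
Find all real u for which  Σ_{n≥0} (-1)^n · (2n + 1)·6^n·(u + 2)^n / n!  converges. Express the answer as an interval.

(−∞, ∞)

The ratio of consecutive coefficients is (2(n+1) + 1)/(2n + 1) · 6 · 1/(n+1) → 0.
The limit is 0, so the series converges for all u; R = ∞.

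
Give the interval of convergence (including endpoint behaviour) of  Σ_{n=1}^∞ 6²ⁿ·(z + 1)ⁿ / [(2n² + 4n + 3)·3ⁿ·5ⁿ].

The ratio of consecutive coefficients is [(2n² + 4n + 3)/(2(n+1)² + 4(n+1) + 3)] · 36/(3·5) → 12/5.
Thus R = 1/(12/5) = 5/12.
Check z = -7/12: the terms are on the order of 1/n², so the series converges absolutely by comparison with the p-series (p = 2 > 1).
At z = -17/12: absolute convergence follows by limit comparison with Σ 1/n².

[-17/12, -7/12]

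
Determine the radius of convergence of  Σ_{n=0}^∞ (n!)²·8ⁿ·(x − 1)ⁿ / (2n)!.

The ratio of consecutive coefficients is (n+1)²/[(2n+1)·(2n+2)] · 8 → 2.
Hence the series converges for |x − 1| < 1/(2) = 1/2, so the radius of convergence is 1/2.

R = 1/2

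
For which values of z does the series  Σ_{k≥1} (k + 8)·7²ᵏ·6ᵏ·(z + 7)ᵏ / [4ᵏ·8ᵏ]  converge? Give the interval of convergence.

(-1045/147, -1013/147)

The ratio of consecutive coefficients is [((k+1) + 8)/(k + 8)] · 49·6/(4·8) → 147/16.
Thus R = 1/(147/16) = 16/147.
Check z = -1013/147: the k-th term does not approach 0; divergence by the term test.
At z = -1045/147: the terms have absolute value of order k, which does not tend to 0, so the series diverges by the divergence test.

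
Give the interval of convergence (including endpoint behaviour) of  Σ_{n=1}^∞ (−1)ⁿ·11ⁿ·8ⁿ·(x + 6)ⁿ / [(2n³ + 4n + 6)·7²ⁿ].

[-577/88, -479/88]

The ratio of consecutive coefficients is [(2n³ + 4n + 6)/(2(n+1)³ + 4(n+1) + 6)] · 11·8/49 → 88/49.
The series converges when 88/49 · |x + 6| < 1, giving R = 49/88.
Check x = -479/88: the terms are on the order of 1/n³, so the series converges absolutely by comparison with the p-series (p = 3 > 1).
When x = -577/88, the series is dominated by a constant times Σ 1/n³, which converges (p = 3 > 1).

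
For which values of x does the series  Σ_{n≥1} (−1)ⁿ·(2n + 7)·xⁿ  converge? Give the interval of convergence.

Apply the ratio test: |a_{n+1}| / |a_n| = (2(n+1) + 7)/(2n + 7), which tends to 1 as n → ∞.
Hence R = 1.
When x = 1, the terms have absolute value of order n, which does not tend to 0, so the series diverges by the divergence test.
When x = -1, the terms do not tend to 0, so the series diverges.

(-1, 1)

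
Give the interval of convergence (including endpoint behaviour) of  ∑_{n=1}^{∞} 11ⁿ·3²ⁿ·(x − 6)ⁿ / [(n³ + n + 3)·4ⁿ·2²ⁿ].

[578/99, 610/99]

By the ratio test, |a_{n+1}/a_n| = [(n³ + n + 3)/((n+1)³ + (n+1) + 3)] · 11·9/(4·4) → 99/16.
Thus R = 1/(99/16) = 16/99.
Endpoint x = 610/99: the terms are on the order of 1/n³, so the series converges absolutely by comparison with the p-series (p = 3 > 1).
At x = 578/99: the terms are on the order of 1/n³, so the series converges absolutely by comparison with the p-series (p = 3 > 1).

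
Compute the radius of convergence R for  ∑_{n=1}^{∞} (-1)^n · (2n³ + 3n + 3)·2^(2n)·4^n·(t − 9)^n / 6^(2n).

R = 9/4

By the ratio test, |a_{n+1}/a_n| = [(2(n+1)³ + 3(n+1) + 3)/(2n³ + 3n + 3)] · 4·4/36 → 4/9.
Convergence for |t − 9| · 4/9 < 1, i.e. |t − 9| < 9/4. So R = 9/4.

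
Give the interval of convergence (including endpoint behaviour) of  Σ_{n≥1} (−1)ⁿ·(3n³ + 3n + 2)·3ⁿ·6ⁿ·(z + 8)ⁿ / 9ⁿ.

Ratio test: |a_{n+1}/a_n| = [(3(n+1)³ + 3(n+1) + 2)/(3n³ + 3n + 2)] · 3·6/9 → 2 as n → ∞.
Hence the series converges for |z + 8| < 1/(2) = 1/2, so the radius of convergence is 1/2.
Endpoint z = -15/2: the terms do not tend to 0, so the series diverges.
Endpoint z = -17/2: the terms have absolute value of order n³, which does not tend to 0, so the series diverges by the divergence test.

(-17/2, -15/2)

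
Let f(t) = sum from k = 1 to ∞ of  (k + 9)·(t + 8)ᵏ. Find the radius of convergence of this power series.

Apply the ratio test: |a_{k+1}| / |a_k| = ((k+1) + 9)/(k + 9), which tends to 1 as k → ∞.
So the series converges when |t + 8| < 1 and diverges when |t + 8| > 1; R = 1.

R = 1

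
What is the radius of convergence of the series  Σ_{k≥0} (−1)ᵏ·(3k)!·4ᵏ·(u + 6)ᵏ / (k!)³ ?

R = 1/108

Apply the ratio test: |a_{k+1}| / |a_k| = (3k+1)·(3k+2)·(3k+3)/(k+1)³ · 4, which tends to 108 as k → ∞.
Hence the series converges for |u + 6| < 1/(108) = 1/108, so the radius of convergence is 1/108.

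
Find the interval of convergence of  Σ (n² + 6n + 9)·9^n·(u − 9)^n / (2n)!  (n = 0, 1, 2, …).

Ratio test: |a_{n+1}/a_n| = ((n+1)² + 6(n+1) + 9)/(n² + 6n + 9) · 9 · 1/[(2n+1)·(2n+2)] → 0 as n → ∞.
The ratio tends to 0 regardless of u, hence R = ∞.

(−∞, ∞)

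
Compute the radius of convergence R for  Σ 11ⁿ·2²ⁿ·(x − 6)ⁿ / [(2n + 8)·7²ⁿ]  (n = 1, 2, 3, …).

Ratio test: |a_{n+1}/a_n| = [(2n + 8)/(2(n+1) + 8)] · 11·4/49 → 44/49 as n → ∞.
Convergence for |x − 6| · 44/49 < 1, i.e. |x − 6| < 49/44. So R = 49/44.

R = 49/44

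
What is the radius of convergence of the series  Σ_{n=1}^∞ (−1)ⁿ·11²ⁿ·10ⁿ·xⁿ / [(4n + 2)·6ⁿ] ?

R = 3/605

Apply the ratio test: |a_{n+1}| / |a_n| = [(4n + 2)/(4(n+1) + 2)] · 121·10/6, which tends to 605/3 as n → ∞.
The series converges when 605/3 · |x| < 1, giving R = 3/605.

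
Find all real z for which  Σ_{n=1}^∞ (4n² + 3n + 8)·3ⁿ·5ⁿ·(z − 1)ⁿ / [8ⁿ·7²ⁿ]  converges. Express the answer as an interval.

(-377/15, 407/15)

By the ratio test, |a_{n+1}/a_n| = [(4(n+1)² + 3(n+1) + 8)/(4n² + 3n + 8)] · 3·5/(8·49) → 15/392.
Convergence for |z − 1| · 15/392 < 1, i.e. |z − 1| < 392/15. So R = 392/15.
Check z = 407/15: the n-th term does not approach 0; divergence by the term test.
Check z = -377/15: the terms do not tend to 0, so the series diverges.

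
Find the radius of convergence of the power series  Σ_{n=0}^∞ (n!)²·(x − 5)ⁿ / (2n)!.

The ratio of consecutive coefficients is (n+1)²/[(2n+1)·(2n+2)] → 1/4.
The series converges when 1/4 · |x − 5| < 1, giving R = 4.

R = 4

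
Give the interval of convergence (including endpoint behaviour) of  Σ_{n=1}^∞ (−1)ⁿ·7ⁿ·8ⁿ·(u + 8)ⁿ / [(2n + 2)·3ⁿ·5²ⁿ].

Ratio test: |a_{n+1}/a_n| = [(2n + 2)/(2(n+1) + 2)] · 7·8/(3·25) → 56/75 as n → ∞.
Hence the series converges for |u + 8| < 1/(56/75) = 75/56, so the radius of convergence is 75/56.
Endpoint u = -373/56: the terms alternate in sign and decrease monotonically to 0 in absolute value (size ~ c/n), so the alternating series test gives convergence.
At u = -523/56: the terms are asymptotic to a nonzero constant times 1/n, so the series diverges by limit comparison with Σ 1/n.

(-523/56, -373/56]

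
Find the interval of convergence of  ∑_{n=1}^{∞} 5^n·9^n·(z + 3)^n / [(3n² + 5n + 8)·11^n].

Ratio test: |a_{n+1}/a_n| = [(3n² + 5n + 8)/(3(n+1)² + 5(n+1) + 8)] · 5·9/11 → 45/11 as n → ∞.
Hence the series converges for |z + 3| < 1/(45/11) = 11/45, so the radius of convergence is 11/45.
When z = -124/45, the series is dominated by a constant times Σ 1/n², which converges (p = 2 > 1).
When z = -146/45, absolute convergence follows by limit comparison with Σ 1/n².

[-146/45, -124/45]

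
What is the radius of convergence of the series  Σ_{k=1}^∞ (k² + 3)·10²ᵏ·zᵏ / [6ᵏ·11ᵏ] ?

R = 33/50

The ratio of consecutive coefficients is [((k+1)² + 3)/(k² + 3)] · 100/(6·11) → 50/33.
Convergence for |z| · 50/33 < 1, i.e. |z| < 33/50. So R = 33/50.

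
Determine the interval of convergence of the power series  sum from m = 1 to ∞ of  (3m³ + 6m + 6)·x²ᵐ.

(-1, 1)

Ratio test: |a_{m+1}/a_m| = (3(m+1)³ + 6(m+1) + 6)/(3m³ + 6m + 6) → 1 as m → ∞.
Since the exponent of x increases by 2 each term, convergence requires |x|² < 1, hence R = 1.
When x = 1, the m-th term does not approach 0; divergence by the term test.
When x = -1, the m-th term does not approach 0; divergence by the term test.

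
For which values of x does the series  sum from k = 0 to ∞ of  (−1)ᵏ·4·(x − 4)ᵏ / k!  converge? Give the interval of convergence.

(−∞, ∞)

Apply the ratio test: |a_{k+1}| / |a_k| = 4/4 · 1/(k+1), which tends to 0 as k → ∞.
The limit is 0, so the series converges for all x; R = ∞.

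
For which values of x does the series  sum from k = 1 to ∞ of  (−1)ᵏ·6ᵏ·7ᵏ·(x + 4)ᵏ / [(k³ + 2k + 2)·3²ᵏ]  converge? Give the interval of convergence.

Apply the ratio test: |a_{k+1}| / |a_k| = [(k³ + 2k + 2)/((k+1)³ + 2(k+1) + 2)] · 6·7/9, which tends to 14/3 as k → ∞.
Hence the series converges for |x + 4| < 1/(14/3) = 3/14, so the radius of convergence is 3/14.
When x = -53/14, the series is dominated by a constant times Σ 1/k³, which converges (p = 3 > 1).
Endpoint x = -59/14: absolute convergence follows by limit comparison with Σ 1/k³.

[-59/14, -53/14]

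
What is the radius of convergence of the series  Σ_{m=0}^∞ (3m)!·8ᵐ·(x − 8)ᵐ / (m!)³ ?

R = 1/216

The ratio of consecutive coefficients is (3m+1)·(3m+2)·(3m+3)/(m+1)³ · 8 → 216.
Thus R = 1/(216) = 1/216.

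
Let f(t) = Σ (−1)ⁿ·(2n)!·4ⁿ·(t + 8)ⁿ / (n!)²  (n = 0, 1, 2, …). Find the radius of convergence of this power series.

Apply the ratio test: |a_{n+1}| / |a_n| = (2n+1)·(2n+2)/(n+1)² · 4, which tends to 16 as n → ∞.
Thus R = 1/(16) = 1/16.

R = 1/16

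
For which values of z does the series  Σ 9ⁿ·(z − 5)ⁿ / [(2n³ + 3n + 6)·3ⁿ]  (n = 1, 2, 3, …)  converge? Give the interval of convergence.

The ratio of consecutive coefficients is [(2n³ + 3n + 6)/(2(n+1)³ + 3(n+1) + 6)] · 9/3 → 3.
The series converges when 3 · |z − 5| < 1, giving R = 1/3.
Check z = 16/3: absolute convergence follows by limit comparison with Σ 1/n³.
At z = 14/3: the terms are on the order of 1/n³, so the series converges absolutely by comparison with the p-series (p = 3 > 1).

[14/3, 16/3]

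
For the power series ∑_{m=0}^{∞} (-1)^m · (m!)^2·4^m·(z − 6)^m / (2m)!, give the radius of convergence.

R = 1

By the ratio test, |a_{m+1}/a_m| = (m+1)²/[(2m+1)·(2m+2)] · 4 → 1.
So the series converges when |z − 6| < 1 and diverges when |z − 6| > 1; R = 1.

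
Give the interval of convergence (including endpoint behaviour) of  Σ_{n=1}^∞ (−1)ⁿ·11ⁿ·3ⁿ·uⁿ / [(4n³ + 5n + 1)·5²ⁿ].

Ratio test: |a_{n+1}/a_n| = [(4n³ + 5n + 1)/(4(n+1)³ + 5(n+1) + 1)] · 11·3/25 → 33/25 as n → ∞.
Convergence for |u| · 33/25 < 1, i.e. |u| < 25/33. So R = 25/33.
When u = 25/33, the series is dominated by a constant times Σ 1/n³, which converges (p = 3 > 1).
When u = -25/33, the terms are on the order of 1/n³, so the series converges absolutely by comparison with the p-series (p = 3 > 1).

[-25/33, 25/33]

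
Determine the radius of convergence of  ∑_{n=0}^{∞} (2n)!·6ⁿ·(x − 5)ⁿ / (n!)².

R = 1/24

By the ratio test, |a_{n+1}/a_n| = (2n+1)·(2n+2)/(n+1)² · 6 → 24.
Thus R = 1/(24) = 1/24.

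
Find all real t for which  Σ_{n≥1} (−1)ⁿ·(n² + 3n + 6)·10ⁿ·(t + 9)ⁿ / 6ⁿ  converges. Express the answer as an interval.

(-48/5, -42/5)

The ratio of consecutive coefficients is [((n+1)² + 3(n+1) + 6)/(n² + 3n + 6)] · 10/6 → 5/3.
Convergence for |t + 9| · 5/3 < 1, i.e. |t + 9| < 3/5. So R = 3/5.
At t = -42/5: the terms do not tend to 0, so the series diverges.
At t = -48/5: the n-th term does not approach 0; divergence by the term test.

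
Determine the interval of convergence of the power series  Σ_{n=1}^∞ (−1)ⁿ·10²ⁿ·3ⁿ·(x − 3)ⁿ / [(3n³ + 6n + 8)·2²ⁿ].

The ratio of consecutive coefficients is [(3n³ + 6n + 8)/(3(n+1)³ + 6(n+1) + 8)] · 100·3/4 → 75.
The series converges when 75 · |x − 3| < 1, giving R = 1/75.
At x = 226/75: the series is dominated by a constant times Σ 1/n³, which converges (p = 3 > 1).
Endpoint x = 224/75: absolute convergence follows by limit comparison with Σ 1/n³.

[224/75, 226/75]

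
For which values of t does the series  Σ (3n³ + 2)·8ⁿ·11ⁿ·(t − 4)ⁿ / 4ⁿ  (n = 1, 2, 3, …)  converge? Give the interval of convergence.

Ratio test: |a_{n+1}/a_n| = [(3(n+1)³ + 2)/(3n³ + 2)] · 8·11/4 → 22 as n → ∞.
Hence the series converges for |t − 4| < 1/(22) = 1/22, so the radius of convergence is 1/22.
Endpoint t = 89/22: the n-th term does not approach 0; divergence by the term test.
Check t = 87/22: the n-th term does not approach 0; divergence by the term test.

(87/22, 89/22)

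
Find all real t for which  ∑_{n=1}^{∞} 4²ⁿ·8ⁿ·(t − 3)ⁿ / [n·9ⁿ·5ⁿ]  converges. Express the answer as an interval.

Apply the ratio test: |a_{n+1}| / |a_n| = [n/(n+1)] · 16·8/(9·5), which tends to 128/45 as n → ∞.
The series converges when 128/45 · |t − 3| < 1, giving R = 45/128.
When t = 429/128, the terms behave like c/n; limit comparison with the harmonic series gives divergence.
At t = 339/128: an alternating series whose terms decrease to 0 in absolute value, so it converges by the Leibniz criterion.

[339/128, 429/128)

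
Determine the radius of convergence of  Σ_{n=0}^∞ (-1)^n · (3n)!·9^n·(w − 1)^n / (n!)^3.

Apply the ratio test: |a_{n+1}| / |a_n| = (3n+1)·(3n+2)·(3n+3)/(n+1)³ · 9, which tends to 243 as n → ∞.
Hence the series converges for |w − 1| < 1/(243) = 1/243, so the radius of convergence is 1/243.

R = 1/243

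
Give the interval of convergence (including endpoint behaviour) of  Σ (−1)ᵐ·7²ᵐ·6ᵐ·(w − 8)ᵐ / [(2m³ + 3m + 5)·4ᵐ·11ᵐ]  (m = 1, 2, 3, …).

The ratio of consecutive coefficients is [(2m³ + 3m + 5)/(2(m+1)³ + 3(m+1) + 5)] · 49·6/(4·11) → 147/22.
Thus R = 1/(147/22) = 22/147.
When w = 1198/147, absolute convergence follows by limit comparison with Σ 1/m³.
Check w = 1154/147: absolute convergence follows by limit comparison with Σ 1/m³.

[1154/147, 1198/147]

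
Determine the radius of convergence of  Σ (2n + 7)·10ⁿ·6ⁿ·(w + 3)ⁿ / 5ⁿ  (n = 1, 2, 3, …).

R = 1/12

Ratio test: |a_{n+1}/a_n| = [(2(n+1) + 7)/(2n + 7)] · 10·6/5 → 12 as n → ∞.
Thus R = 1/(12) = 1/12.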